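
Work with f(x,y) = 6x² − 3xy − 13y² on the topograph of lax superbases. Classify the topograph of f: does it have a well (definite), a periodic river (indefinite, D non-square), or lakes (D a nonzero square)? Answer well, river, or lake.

D = b²−4ac = (-3)² − 4·6·(-13) = 321
D > 0 non-square ⇒ indefinite ⇒ periodic river

river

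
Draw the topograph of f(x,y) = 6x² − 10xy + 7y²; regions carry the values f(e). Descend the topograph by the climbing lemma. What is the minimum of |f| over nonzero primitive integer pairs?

translate: b→2 (≡-10 mod 12), so (6,-10,7)→(6,2,3)
flip: (6,2,3)→(3,-2,6)
reduced (well bottom): (3,-2,6) with a≤c, −a<b≤a
well minimum = a = 3

3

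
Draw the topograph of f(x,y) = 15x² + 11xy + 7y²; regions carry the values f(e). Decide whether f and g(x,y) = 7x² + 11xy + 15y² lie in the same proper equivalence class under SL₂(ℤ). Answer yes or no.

D₁ = -299, D₂ = -299
f: flip: (15,11,7)→(7,-11,15)
f: translate: b→3 (≡-11 mod 14), so (7,-11,15)→(7,3,11)
f: reduced (well bottom): (7,3,11) with a≤c, −a<b≤a
g: translate: b→-3 (≡11 mod 14), so (7,11,15)→(7,-3,11)
g: reduced (well bottom): (7,-3,11) with a≤c, −a<b≤a
reduced forms (7, 3, 11) vs (7, -3, 11) ⇒ inequivalent

no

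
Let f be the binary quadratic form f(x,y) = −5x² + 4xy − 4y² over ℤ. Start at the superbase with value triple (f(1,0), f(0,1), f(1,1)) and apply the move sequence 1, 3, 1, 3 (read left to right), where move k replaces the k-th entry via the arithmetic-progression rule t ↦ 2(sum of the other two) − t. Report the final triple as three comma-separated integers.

start (-5,-4,-5) = (f(1,0),f(0,1),f(1,1))
replace slot 1: 2·((-4)+(-5)) − (-5) = -13 → (-13,-4,-5)
replace slot 3: 2·((-13)+(-4)) − (-5) = -29 → (-13,-4,-29)
replace slot 1: 2·((-4)+(-29)) − (-13) = -53 → (-53,-4,-29)
replace slot 3: 2·((-53)+(-4)) − (-29) = -85 → (-53,-4,-85)

-53,-4,-85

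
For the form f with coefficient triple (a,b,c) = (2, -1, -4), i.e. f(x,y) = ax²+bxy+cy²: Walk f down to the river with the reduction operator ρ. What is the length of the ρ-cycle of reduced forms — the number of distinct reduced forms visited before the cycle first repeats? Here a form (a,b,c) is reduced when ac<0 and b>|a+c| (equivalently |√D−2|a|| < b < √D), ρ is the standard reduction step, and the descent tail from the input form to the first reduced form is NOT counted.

D = 33, ⌊√D⌋ = 5
descent: ρ → (-4,1,2)
descent: ρ → (2,3,-3)  [lands on river]
river: ρ → (-3,3,2)
river: ρ → (2,5,-1)
river: ρ → (-1,5,2)
ρ-cycle length = 4 (tail of 2 descent steps not counted)

4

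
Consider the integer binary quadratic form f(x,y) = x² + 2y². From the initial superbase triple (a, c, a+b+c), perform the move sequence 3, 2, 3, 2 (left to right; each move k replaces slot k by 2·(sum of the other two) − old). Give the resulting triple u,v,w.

start (1,2,3) = (f(1,0),f(0,1),f(1,1))
replace slot 3: 2·(1+2) − 3 = 3 → (1,2,3)
replace slot 2: 2·(1+3) − 2 = 6 → (1,6,3)
replace slot 3: 2·(1+6) − 3 = 11 → (1,6,11)
replace slot 2: 2·(1+11) − 6 = 18 → (1,18,11)

1,18,11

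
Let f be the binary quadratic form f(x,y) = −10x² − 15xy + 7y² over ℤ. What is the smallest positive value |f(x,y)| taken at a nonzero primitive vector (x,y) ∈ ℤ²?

descent: ρ → (7,15,-10)  [lands on river]
river: ρ → (-10,5,12)
river: ρ → (12,19,-3)
river: ρ → (-3,17,18)
river: ρ → (18,19,-2)
river: ρ → (-2,21,8)
river: ρ → (8,11,-12)
river: ρ → (-12,13,7)
closes: descent 1, river 8
min |a| on river = 2

2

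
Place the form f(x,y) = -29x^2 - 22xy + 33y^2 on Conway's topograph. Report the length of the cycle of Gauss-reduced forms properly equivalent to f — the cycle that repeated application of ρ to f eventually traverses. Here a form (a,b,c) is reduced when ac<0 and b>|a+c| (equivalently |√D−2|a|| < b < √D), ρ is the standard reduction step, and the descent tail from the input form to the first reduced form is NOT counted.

D = 4312, ⌊√D⌋ = 65
descent: ρ → (33,22,-29)  [lands on river]
river: ρ → (-29,36,26)
river: ρ → (26,16,-39)
river: ρ → (-39,62,3)
river: ρ → (3,64,-18)
river: ρ → (-18,44,33)
ρ-cycle length = 6 (tail of 1 descent step not counted)

6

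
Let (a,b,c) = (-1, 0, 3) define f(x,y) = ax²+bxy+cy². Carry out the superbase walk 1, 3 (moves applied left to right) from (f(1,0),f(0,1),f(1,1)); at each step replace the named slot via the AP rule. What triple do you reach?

start (-1,3,2) = (f(1,0),f(0,1),f(1,1))
replace slot 1: 2·(3+2) − (-1) = 11 → (11,3,2)
replace slot 3: 2·(11+3) − 2 = 26 → (11,3,26)

11,3,26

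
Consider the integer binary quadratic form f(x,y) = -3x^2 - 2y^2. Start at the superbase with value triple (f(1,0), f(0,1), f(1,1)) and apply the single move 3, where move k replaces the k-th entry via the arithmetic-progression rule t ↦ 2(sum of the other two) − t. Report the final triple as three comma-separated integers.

start (-3,-2,-5) = (f(1,0),f(0,1),f(1,1))
replace slot 3: 2·((-3)+(-2)) − (-5) = -5 → (-3,-2,-5)

-3,-2,-5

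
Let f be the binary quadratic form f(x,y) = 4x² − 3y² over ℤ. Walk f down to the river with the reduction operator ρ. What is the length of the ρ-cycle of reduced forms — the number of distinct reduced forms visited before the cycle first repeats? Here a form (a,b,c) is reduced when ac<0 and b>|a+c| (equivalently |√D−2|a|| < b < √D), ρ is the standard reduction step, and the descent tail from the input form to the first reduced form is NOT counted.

D = 48, ⌊√D⌋ = 6
descent: ρ → (-3,6,1)  [lands on river]
river: ρ → (1,6,-3)
ρ-cycle length = 2 (tail of 1 descent step not counted)

2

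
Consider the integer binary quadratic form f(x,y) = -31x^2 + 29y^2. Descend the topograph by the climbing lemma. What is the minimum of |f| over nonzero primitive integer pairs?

descent: ρ → (29,58,-2)  [lands on river]
river: ρ → (-2,58,29)
closes: descent 1, river 2
min |a| on river = 2

2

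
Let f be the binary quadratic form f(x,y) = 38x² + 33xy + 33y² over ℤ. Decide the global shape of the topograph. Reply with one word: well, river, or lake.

D = b²−4ac = 33² − 4·38·33 = -3927
D < 0 ⇒ definite ⇒ every region one sign ⇒ single well

well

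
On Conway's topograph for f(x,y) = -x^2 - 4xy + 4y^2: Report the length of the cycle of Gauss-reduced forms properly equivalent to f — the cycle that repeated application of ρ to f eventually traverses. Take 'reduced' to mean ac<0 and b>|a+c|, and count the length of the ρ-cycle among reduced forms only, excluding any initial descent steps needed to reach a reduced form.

D = 32, ⌊√D⌋ = 5
descent: ρ → (4,4,-1)  [lands on river]
river: ρ → (-1,4,4)
ρ-cycle length = 2 (tail of 1 descent step not counted)

2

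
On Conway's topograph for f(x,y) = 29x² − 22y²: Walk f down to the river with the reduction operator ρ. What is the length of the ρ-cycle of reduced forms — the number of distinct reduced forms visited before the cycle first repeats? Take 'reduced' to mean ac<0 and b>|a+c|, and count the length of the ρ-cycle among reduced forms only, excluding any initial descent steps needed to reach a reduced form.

D = 2552, ⌊√D⌋ = 50
descent: ρ → (-22,44,7)  [lands on river]
river: ρ → (7,40,-34)
river: ρ → (-34,28,13)
river: ρ → (13,50,-1)
river: ρ → (-1,50,13)
river: ρ → (13,28,-34)
river: ρ → (-34,40,7)
river: ρ → (7,44,-22)
ρ-cycle length = 8 (tail of 1 descent step not counted)

8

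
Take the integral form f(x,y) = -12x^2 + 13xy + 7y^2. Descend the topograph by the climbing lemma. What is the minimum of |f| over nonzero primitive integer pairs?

river: ρ → (7,15,-10)
river: ρ → (-10,5,12)
river: ρ → (12,19,-3)
river: ρ → (-3,17,18)
river: ρ → (18,19,-2)
river: ρ → (-2,21,8)
river: ρ → (8,11,-12)
river: ρ → (-12,13,7)
closes: descent 0, river 8
min |a| on river = 2

2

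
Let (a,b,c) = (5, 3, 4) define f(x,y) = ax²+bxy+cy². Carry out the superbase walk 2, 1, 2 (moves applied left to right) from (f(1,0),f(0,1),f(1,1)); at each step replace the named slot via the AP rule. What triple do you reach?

start (5,4,12) = (f(1,0),f(0,1),f(1,1))
replace slot 2: 2·(5+12) − 4 = 30 → (5,30,12)
replace slot 1: 2·(30+12) − 5 = 79 → (79,30,12)
replace slot 2: 2·(79+12) − 30 = 152 → (79,152,12)

79,152,12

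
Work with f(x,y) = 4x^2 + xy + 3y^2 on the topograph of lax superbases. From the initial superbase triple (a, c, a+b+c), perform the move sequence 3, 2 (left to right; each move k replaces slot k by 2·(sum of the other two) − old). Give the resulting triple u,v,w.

start (4,3,8) = (f(1,0),f(0,1),f(1,1))
replace slot 3: 2·(4+3) − 8 = 6 → (4,3,6)
replace slot 2: 2·(4+6) − 3 = 17 → (4,17,6)

4,17,6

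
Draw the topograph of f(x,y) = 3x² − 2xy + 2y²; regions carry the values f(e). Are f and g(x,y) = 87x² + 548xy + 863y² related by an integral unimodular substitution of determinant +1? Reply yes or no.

D₁ = -20, D₂ = -20
f: flip: (3,-2,2)→(2,2,3)
f: reduced (well bottom): (2,2,3) with a≤c, −a<b≤a
g: translate: b→26 (≡548 mod 174), so (87,548,863)→(87,26,2)
g: flip: (87,26,2)→(2,-26,87)
g: translate: b→2 (≡-26 mod 4), so (2,-26,87)→(2,2,3)
g: reduced (well bottom): (2,2,3) with a≤c, −a<b≤a
reduced forms (2, 2, 3) vs (2, 2, 3) ⇒ equivalent

yes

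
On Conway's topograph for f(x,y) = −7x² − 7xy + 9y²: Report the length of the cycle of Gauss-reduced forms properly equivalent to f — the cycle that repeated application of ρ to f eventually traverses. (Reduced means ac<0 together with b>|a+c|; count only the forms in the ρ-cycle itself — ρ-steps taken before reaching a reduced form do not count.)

D = 301, ⌊√D⌋ = 17
descent: ρ → (9,7,-7)  [lands on river]
river: ρ → (-7,7,9)
river: ρ → (9,11,-5)
river: ρ → (-5,9,11)
river: ρ → (11,13,-3)
river: ρ → (-3,17,1)
river: ρ → (1,17,-3)
river: ρ → (-3,13,11)
river: ρ → (11,9,-5)
river: ρ → (-5,11,9)
ρ-cycle length = 10 (tail of 1 descent step not counted)

10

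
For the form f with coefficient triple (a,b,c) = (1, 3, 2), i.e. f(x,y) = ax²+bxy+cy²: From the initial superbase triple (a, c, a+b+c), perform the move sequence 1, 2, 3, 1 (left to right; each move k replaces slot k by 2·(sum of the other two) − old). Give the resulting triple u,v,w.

start (1,2,6) = (f(1,0),f(0,1),f(1,1))
replace slot 1: 2·(2+6) − 1 = 15 → (15,2,6)
replace slot 2: 2·(15+6) − 2 = 40 → (15,40,6)
replace slot 3: 2·(15+40) − 6 = 104 → (15,40,104)
replace slot 1: 2·(40+104) − 15 = 273 → (273,40,104)

273,40,104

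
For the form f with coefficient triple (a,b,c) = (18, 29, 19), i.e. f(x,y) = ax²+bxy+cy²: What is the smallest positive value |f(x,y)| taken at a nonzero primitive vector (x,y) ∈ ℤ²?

translate: b→-7 (≡29 mod 36), so (18,29,19)→(18,-7,8)
flip: (18,-7,8)→(8,7,18)
reduced (well bottom): (8,7,18) with a≤c, −a<b≤a
well minimum = a = 8

8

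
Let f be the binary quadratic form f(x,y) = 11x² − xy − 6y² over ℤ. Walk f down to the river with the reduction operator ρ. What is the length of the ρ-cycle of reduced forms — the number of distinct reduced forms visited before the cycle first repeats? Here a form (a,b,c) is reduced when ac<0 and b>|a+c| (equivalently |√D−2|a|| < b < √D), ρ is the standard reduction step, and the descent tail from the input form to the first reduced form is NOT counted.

D = 265, ⌊√D⌋ = 16
descent: ρ → (-6,13,4)  [lands on river]
river: ρ → (4,11,-9)
river: ρ → (-9,7,6)
river: ρ → (6,5,-10)
river: ρ → (-10,15,1)
river: ρ → (1,15,-10)
river: ρ → (-10,5,6)
river: ρ → (6,7,-9)
river: ρ → (-9,11,4)
river: ρ → (4,13,-6)
river: ρ → (-6,11,6)
river: ρ → (6,13,-4)
river: ρ → (-4,11,9)
river: ρ → (9,7,-6)
river: ρ → (-6,5,10)
river: ρ → (10,15,-1)
river: ρ → (-1,15,10)
river: ρ → (10,5,-6)
river: ρ → (-6,7,9)
river: ρ → (9,11,-4)
river: ρ → (-4,13,6)
river: ρ → (6,11,-6)
ρ-cycle length = 22 (tail of 1 descent step not counted)

22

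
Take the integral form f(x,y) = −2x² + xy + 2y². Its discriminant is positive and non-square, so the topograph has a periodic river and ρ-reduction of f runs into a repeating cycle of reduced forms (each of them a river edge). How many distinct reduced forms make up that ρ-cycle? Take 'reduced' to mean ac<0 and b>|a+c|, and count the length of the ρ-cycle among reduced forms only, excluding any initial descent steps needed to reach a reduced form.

D = 17, ⌊√D⌋ = 4
river: ρ → (2,3,-1)
river: ρ → (-1,3,2)
river: ρ → (2,1,-2)
river: ρ → (-2,3,1)
river: ρ → (1,3,-2)
river: ρ → (-2,1,2)
ρ-cycle length = 6 (tail of 0 descent steps not counted)

6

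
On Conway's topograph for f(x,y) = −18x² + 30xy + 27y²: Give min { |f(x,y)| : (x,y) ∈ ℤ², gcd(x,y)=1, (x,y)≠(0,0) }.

river: ρ → (27,24,-21)
river: ρ → (-21,18,30)
river: ρ → (30,42,-9)
river: ρ → (-9,48,15)
river: ρ → (15,42,-18)
river: ρ → (-18,30,27)
closes: descent 0, river 6
min |a| on river = 9

9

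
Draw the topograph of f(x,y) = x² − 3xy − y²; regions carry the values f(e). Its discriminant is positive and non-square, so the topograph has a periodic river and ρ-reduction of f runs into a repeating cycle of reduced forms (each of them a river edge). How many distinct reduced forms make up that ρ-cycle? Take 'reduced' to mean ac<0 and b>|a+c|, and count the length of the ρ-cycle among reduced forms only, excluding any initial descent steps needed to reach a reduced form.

D = 13, ⌊√D⌋ = 3
descent: ρ → (-1,3,1)  [lands on river]
river: ρ → (1,3,-1)
ρ-cycle length = 2 (tail of 1 descent step not counted)

2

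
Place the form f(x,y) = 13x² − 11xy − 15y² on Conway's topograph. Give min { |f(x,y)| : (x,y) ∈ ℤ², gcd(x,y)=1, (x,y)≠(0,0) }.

descent: ρ → (-15,11,13)  [lands on river]
river: ρ → (13,15,-13)
river: ρ → (-13,11,15)
river: ρ → (15,19,-9)
river: ρ → (-9,17,17)
river: ρ → (17,17,-9)
river: ρ → (-9,19,15)
river: ρ → (15,11,-13)
river: ρ → (-13,15,13)
river: ρ → (13,11,-15)
river: ρ → (-15,19,9)
river: ρ → (9,17,-17)
river: ρ → (-17,17,9)
river: ρ → (9,19,-15)
closes: descent 1, river 14
min |a| on river = 9

9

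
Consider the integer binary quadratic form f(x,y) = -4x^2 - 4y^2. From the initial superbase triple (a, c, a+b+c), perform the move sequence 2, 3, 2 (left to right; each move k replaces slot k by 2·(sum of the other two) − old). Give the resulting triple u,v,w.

start (-4,-4,-8) = (f(1,0),f(0,1),f(1,1))
replace slot 2: 2·((-4)+(-8)) − (-4) = -20 → (-4,-20,-8)
replace slot 3: 2·((-4)+(-20)) − (-8) = -40 → (-4,-20,-40)
replace slot 2: 2·((-4)+(-40)) − (-20) = -68 → (-4,-68,-40)

-4,-68,-40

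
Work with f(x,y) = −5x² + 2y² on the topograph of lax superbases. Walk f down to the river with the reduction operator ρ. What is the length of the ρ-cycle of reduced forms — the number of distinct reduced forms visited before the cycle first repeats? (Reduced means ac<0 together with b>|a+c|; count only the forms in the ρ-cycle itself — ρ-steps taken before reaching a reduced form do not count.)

D = 40, ⌊√D⌋ = 6
descent: ρ → (2,4,-3)  [lands on river]
river: ρ → (-3,2,3)
river: ρ → (3,4,-2)
river: ρ → (-2,4,3)
river: ρ → (3,2,-3)
river: ρ → (-3,4,2)
ρ-cycle length = 6 (tail of 1 descent step not counted)

6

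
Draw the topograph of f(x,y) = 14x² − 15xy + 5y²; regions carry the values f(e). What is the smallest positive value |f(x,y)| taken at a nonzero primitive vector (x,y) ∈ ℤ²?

translate: b→13 (≡-15 mod 28), so (14,-15,5)→(14,13,4)
flip: (14,13,4)→(4,-13,14)
translate: b→3 (≡-13 mod 8), so (4,-13,14)→(4,3,4)
reduced (well bottom): (4,3,4) with a≤c, −a<b≤a
well minimum = a = 4

4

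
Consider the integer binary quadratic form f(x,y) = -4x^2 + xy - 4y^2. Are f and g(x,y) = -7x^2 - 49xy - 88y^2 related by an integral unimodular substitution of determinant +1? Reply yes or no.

D₁ = -63, D₂ = -63
f is negative-definite; reduce −f:
−f: flip: (4,-1,4)→(4,1,4)
−f: reduced (well bottom): (4,1,4) with a≤c, −a<b≤a
flip sign back: reduced form of f is (-4,-1,-4)
g is negative-definite; reduce −g:
−g: translate: b→7 (≡49 mod 14), so (7,49,88)→(7,7,4)
−g: flip: (7,7,4)→(4,-7,7)
−g: translate: b→1 (≡-7 mod 8), so (4,-7,7)→(4,1,4)
−g: reduced (well bottom): (4,1,4) with a≤c, −a<b≤a
flip sign back: reduced form of g is (-4,-1,-4)
reduced forms (-4, -1, -4) vs (-4, -1, -4) ⇒ equivalent

yes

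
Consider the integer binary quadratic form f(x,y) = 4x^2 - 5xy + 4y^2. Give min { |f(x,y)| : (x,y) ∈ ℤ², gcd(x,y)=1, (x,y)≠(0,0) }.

translate: b→3 (≡-5 mod 8), so (4,-5,4)→(4,3,3)
flip: (4,3,3)→(3,-3,4)
translate: b→3 (≡-3 mod 6), so (3,-3,4)→(3,3,4)
reduced (well bottom): (3,3,4) with a≤c, −a<b≤a
well minimum = a = 3

3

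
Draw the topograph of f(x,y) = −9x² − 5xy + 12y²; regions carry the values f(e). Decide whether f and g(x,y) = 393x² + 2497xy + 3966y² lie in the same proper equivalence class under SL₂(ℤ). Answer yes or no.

D₁ = 457, D₂ = 457
river cycle of f (length 46): (12, 5, -9), (-9, 13, 8), (8, 19, -3), (-3, 17, 14), (14, 11, -6), (-6, 13, 12), (12, 11, -7), (-7, 17, 6), (6, 19, -4), (-4, 21, 1), … (36 more)
river cycle of g (length 46): (12, 5, -9), (-9, 13, 8), (8, 19, -3), (-3, 17, 14), (14, 11, -6), (-6, 13, 12), (12, 11, -7), (-7, 17, 6), (6, 19, -4), (-4, 21, 1), … (36 more)
cycles coincide ⇒ equivalent

yes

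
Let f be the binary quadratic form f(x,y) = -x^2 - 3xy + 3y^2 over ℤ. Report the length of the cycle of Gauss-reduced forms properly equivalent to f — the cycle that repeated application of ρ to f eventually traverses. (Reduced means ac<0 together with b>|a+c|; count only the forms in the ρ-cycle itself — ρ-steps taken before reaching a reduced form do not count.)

D = 21, ⌊√D⌋ = 4
descent: ρ → (3,3,-1)  [lands on river]
river: ρ → (-1,3,3)
ρ-cycle length = 2 (tail of 1 descent step not counted)

2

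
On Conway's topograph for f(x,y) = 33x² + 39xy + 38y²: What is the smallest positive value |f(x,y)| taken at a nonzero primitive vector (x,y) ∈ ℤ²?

translate: b→-27 (≡39 mod 66), so (33,39,38)→(33,-27,32)
flip: (33,-27,32)→(32,27,33)
reduced (well bottom): (32,27,33) with a≤c, −a<b≤a
well minimum = a = 32

32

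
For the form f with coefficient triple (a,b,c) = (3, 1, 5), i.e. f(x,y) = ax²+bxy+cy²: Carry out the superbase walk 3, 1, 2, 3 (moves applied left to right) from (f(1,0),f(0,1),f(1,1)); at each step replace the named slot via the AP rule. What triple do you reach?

start (3,5,9) = (f(1,0),f(0,1),f(1,1))
replace slot 3: 2·(3+5) − 9 = 7 → (3,5,7)
replace slot 1: 2·(5+7) − 3 = 21 → (21,5,7)
replace slot 2: 2·(21+7) − 5 = 51 → (21,51,7)
replace slot 3: 2·(21+51) − 7 = 137 → (21,51,137)

21,51,137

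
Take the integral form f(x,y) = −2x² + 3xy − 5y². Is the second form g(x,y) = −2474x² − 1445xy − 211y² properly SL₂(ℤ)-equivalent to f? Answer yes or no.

D₁ = -31, D₂ = -31
f is negative-definite; reduce −f:
−f: translate: b→1 (≡-3 mod 4), so (2,-3,5)→(2,1,4)
−f: reduced (well bottom): (2,1,4) with a≤c, −a<b≤a
flip sign back: reduced form of f is (-2,-1,-4)
g is negative-definite; reduce −g:
−g: flip: (2474,1445,211)→(211,-1445,2474)
−g: translate: b→-179 (≡-1445 mod 422), so (211,-1445,2474)→(211,-179,38)
−g: flip: (211,-179,38)→(38,179,211)
−g: translate: b→27 (≡179 mod 76), so (38,179,211)→(38,27,5)
−g: flip: (38,27,5)→(5,-27,38)
−g: translate: b→3 (≡-27 mod 10), so (5,-27,38)→(5,3,2)
−g: flip: (5,3,2)→(2,-3,5)
−g: translate: b→1 (≡-3 mod 4), so (2,-3,5)→(2,1,4)
−g: reduced (well bottom): (2,1,4) with a≤c, −a<b≤a
flip sign back: reduced form of g is (-2,-1,-4)
reduced forms (-2, -1, -4) vs (-2, -1, -4) ⇒ equivalent

yes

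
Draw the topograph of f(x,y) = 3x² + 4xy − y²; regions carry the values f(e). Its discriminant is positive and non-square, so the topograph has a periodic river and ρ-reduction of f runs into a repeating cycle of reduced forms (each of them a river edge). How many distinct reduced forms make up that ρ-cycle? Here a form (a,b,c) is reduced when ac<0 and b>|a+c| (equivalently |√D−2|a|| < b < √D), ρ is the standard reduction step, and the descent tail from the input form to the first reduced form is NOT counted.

D = 28, ⌊√D⌋ = 5
river: ρ → (-1,4,3)
river: ρ → (3,2,-2)
river: ρ → (-2,2,3)
river: ρ → (3,4,-1)
ρ-cycle length = 4 (tail of 0 descent steps not counted)

4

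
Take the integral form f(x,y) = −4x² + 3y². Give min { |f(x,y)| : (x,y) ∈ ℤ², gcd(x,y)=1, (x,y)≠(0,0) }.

descent: ρ → (3,6,-1)  [lands on river]
river: ρ → (-1,6,3)
closes: descent 1, river 2
min |a| on river = 1

1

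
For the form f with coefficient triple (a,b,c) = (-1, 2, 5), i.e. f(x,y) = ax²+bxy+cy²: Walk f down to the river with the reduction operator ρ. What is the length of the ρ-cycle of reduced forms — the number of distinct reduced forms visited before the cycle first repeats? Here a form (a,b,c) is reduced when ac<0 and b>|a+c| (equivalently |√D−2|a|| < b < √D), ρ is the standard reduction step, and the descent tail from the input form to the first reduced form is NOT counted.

D = 24, ⌊√D⌋ = 4
descent: ρ → (5,-2,-1)
descent: ρ → (-1,4,2)  [lands on river]
river: ρ → (2,4,-1)
ρ-cycle length = 2 (tail of 2 descent steps not counted)

2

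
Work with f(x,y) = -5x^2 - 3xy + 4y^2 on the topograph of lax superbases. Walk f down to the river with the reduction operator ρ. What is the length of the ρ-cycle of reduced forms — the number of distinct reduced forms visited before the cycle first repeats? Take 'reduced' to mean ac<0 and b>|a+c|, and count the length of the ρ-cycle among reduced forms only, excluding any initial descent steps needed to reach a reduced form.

D = 89, ⌊√D⌋ = 9
descent: ρ → (4,3,-5)  [lands on river]
river: ρ → (-5,7,2)
river: ρ → (2,9,-1)
river: ρ → (-1,9,2)
river: ρ → (2,7,-5)
river: ρ → (-5,3,4)
river: ρ → (4,5,-4)
river: ρ → (-4,3,5)
river: ρ → (5,7,-2)
river: ρ → (-2,9,1)
river: ρ → (1,9,-2)
river: ρ → (-2,7,5)
river: ρ → (5,3,-4)
river: ρ → (-4,5,4)
ρ-cycle length = 14 (tail of 1 descent step not counted)

14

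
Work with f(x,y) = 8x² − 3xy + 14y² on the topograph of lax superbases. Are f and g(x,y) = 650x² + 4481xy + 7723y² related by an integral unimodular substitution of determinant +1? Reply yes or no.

D₁ = -439, D₂ = -439
f: reduced (well bottom): (8,-3,14) with a≤c, −a<b≤a
g: translate: b→581 (≡4481 mod 1300), so (650,4481,7723)→(650,581,130)
g: flip: (650,581,130)→(130,-581,650)
g: translate: b→-61 (≡-581 mod 260), so (130,-581,650)→(130,-61,8)
g: flip: (130,-61,8)→(8,61,130)
g: translate: b→-3 (≡61 mod 16), so (8,61,130)→(8,-3,14)
g: reduced (well bottom): (8,-3,14) with a≤c, −a<b≤a
reduced forms (8, -3, 14) vs (8, -3, 14) ⇒ equivalent

yes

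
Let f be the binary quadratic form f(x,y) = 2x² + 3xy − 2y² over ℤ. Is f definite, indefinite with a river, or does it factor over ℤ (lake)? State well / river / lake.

D = b²−4ac = 3² − 4·2·(-2) = 25
D = 5² is a perfect square ⇒ form factors over ℤ ⇒ lakes

lake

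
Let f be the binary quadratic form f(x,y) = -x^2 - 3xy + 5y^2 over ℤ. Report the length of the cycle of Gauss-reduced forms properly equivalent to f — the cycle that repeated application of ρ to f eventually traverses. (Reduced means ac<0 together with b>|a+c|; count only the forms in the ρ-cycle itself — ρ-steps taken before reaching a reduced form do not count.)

D = 29, ⌊√D⌋ = 5
descent: ρ → (5,3,-1)
descent: ρ → (-1,5,1)  [lands on river]
river: ρ → (1,5,-1)
ρ-cycle length = 2 (tail of 2 descent steps not counted)

2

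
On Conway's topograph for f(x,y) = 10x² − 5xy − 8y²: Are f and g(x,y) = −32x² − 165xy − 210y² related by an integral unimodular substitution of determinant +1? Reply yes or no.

D₁ = 345, D₂ = 345
river cycle of f (length 10): (-8, 5, 10), (10, 15, -3), (-3, 15, 10), (10, 5, -8), (-8, 11, 7), (7, 17, -2), (-2, 15, 15), (15, 15, -2), (-2, 17, 7), (7, 11, -8)
river cycle of g (length 10): (-3, 15, 10), (10, 5, -8), (-8, 11, 7), (7, 17, -2), (-2, 15, 15), (15, 15, -2), (-2, 17, 7), (7, 11, -8), (-8, 5, 10), (10, 15, -3)
cycles coincide ⇒ equivalent

yes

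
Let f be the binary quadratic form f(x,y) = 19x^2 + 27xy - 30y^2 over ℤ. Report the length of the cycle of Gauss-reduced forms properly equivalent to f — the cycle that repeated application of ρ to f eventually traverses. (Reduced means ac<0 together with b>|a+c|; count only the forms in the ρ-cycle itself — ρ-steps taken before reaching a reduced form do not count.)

D = 3009, ⌊√D⌋ = 54
river: ρ → (-30,33,16)
river: ρ → (16,31,-32)
river: ρ → (-32,33,15)
river: ρ → (15,27,-38)
river: ρ → (-38,49,4)
river: ρ → (4,47,-50)
river: ρ → (-50,53,1)
river: ρ → (1,53,-50)
river: ρ → (-50,47,4)
river: ρ → (4,49,-38)
river: ρ → (-38,27,15)
river: ρ → (15,33,-32)
river: ρ → (-32,31,16)
river: ρ → (16,33,-30)
river: ρ → (-30,27,19)
river: ρ → (19,49,-8)
river: ρ → (-8,47,25)
river: ρ → (25,53,-2)
river: ρ → (-2,51,51)
river: ρ → (51,51,-2)
river: ρ → (-2,53,25)
river: ρ → (25,47,-8)
river: ρ → (-8,49,19)
river: ρ → (19,27,-30)
ρ-cycle length = 24 (tail of 0 descent steps not counted)

24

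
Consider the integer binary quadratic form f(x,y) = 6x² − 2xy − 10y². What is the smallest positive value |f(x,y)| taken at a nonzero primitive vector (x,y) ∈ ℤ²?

descent: ρ → (-10,2,6)
descent: ρ → (6,10,-6)  [lands on river]
river: ρ → (-6,14,2)
river: ρ → (2,14,-6)
river: ρ → (-6,10,6)
river: ρ → (6,14,-2)
river: ρ → (-2,14,6)
closes: descent 2, river 6
min |a| on river = 2

2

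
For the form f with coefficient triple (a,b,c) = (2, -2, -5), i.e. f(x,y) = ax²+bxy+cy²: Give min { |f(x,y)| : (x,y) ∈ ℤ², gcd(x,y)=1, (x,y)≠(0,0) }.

descent: ρ → (-5,2,2)
descent: ρ → (2,6,-1)  [lands on river]
river: ρ → (-1,6,2)
closes: descent 2, river 2
min |a| on river = 1

1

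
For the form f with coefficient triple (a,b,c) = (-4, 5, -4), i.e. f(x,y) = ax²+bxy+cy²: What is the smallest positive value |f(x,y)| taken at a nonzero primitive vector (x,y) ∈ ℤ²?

translate: b→3 (≡-5 mod 8), so (4,-5,4)→(4,3,3)
flip: (4,3,3)→(3,-3,4)
translate: b→3 (≡-3 mod 6), so (3,-3,4)→(3,3,4)
reduced (well bottom): (3,3,4) with a≤c, −a<b≤a
well minimum |f| = |-3| = 3 (negative-definite)

3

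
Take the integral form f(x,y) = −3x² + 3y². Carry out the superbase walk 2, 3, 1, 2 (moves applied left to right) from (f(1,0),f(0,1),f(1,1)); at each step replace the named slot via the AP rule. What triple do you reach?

start (-3,3,0) = (f(1,0),f(0,1),f(1,1))
replace slot 2: 2·((-3)+0) − 3 = -9 → (-3,-9,0)
replace slot 3: 2·((-3)+(-9)) − 0 = -24 → (-3,-9,-24)
replace slot 1: 2·((-9)+(-24)) − (-3) = -63 → (-63,-9,-24)
replace slot 2: 2·((-63)+(-24)) − (-9) = -165 → (-63,-165,-24)

-63,-165,-24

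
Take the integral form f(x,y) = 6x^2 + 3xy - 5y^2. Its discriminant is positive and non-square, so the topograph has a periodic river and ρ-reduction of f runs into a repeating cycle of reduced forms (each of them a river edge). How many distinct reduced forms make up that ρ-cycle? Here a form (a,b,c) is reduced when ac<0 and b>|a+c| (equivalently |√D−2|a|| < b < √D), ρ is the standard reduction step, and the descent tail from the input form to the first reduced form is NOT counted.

D = 129, ⌊√D⌋ = 11
river: ρ → (-5,7,4)
river: ρ → (4,9,-3)
river: ρ → (-3,9,4)
river: ρ → (4,7,-5)
river: ρ → (-5,3,6)
river: ρ → (6,9,-2)
river: ρ → (-2,11,1)
river: ρ → (1,11,-2)
river: ρ → (-2,9,6)
river: ρ → (6,3,-5)
ρ-cycle length = 10 (tail of 0 descent steps not counted)

10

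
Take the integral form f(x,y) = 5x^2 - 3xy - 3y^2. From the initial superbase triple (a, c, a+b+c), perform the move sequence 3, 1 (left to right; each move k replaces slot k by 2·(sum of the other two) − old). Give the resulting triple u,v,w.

start (5,-3,-1) = (f(1,0),f(0,1),f(1,1))
replace slot 3: 2·(5+(-3)) − (-1) = 5 → (5,-3,5)
replace slot 1: 2·((-3)+5) − 5 = -1 → (-1,-3,5)

-1,-3,5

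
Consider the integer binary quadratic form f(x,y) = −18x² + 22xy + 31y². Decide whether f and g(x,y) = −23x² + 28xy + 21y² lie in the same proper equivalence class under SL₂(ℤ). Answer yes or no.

D₁ = 2716, D₂ = 2716
river cycle of f (length 16): (31, 40, -9), (-9, 50, 6), (6, 46, -25), (-25, 4, 27), (27, 50, -2), (-2, 50, 27), (27, 4, -25), (-25, 46, 6), (6, 50, -9), (-9, 40, 31), … (6 more)
river cycle of g (length 28): (21, 14, -30), (-30, 46, 5), (5, 44, -39), (-39, 34, 10), (10, 46, -15), (-15, 44, 13), (13, 34, -30), (-30, 26, 17), (17, 42, -14), (-14, 42, 17), … (18 more)
cycles differ ⇒ inequivalent

no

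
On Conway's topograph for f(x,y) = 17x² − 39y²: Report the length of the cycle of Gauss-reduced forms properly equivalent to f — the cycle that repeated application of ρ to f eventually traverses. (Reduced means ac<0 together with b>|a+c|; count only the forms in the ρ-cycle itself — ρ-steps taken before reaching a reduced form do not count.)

D = 2652, ⌊√D⌋ = 51
descent: ρ → (-39,0,17)
descent: ρ → (17,34,-22)  [lands on river]
river: ρ → (-22,10,29)
river: ρ → (29,48,-3)
river: ρ → (-3,48,29)
river: ρ → (29,10,-22)
river: ρ → (-22,34,17)
ρ-cycle length = 6 (tail of 2 descent steps not counted)

6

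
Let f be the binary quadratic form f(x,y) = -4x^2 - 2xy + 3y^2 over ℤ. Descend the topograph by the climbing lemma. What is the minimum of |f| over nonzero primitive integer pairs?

descent: ρ → (3,2,-4)  [lands on river]
river: ρ → (-4,6,1)
river: ρ → (1,6,-4)
river: ρ → (-4,2,3)
river: ρ → (3,4,-3)
river: ρ → (-3,2,4)
river: ρ → (4,6,-1)
river: ρ → (-1,6,4)
river: ρ → (4,2,-3)
river: ρ → (-3,4,3)
closes: descent 1, river 10
min |a| on river = 1

1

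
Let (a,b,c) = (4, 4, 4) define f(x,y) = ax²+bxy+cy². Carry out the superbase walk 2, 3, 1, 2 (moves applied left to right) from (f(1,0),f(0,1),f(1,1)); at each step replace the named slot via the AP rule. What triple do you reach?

start (4,4,12) = (f(1,0),f(0,1),f(1,1))
replace slot 2: 2·(4+12) − 4 = 28 → (4,28,12)
replace slot 3: 2·(4+28) − 12 = 52 → (4,28,52)
replace slot 1: 2·(28+52) − 4 = 156 → (156,28,52)
replace slot 2: 2·(156+52) − 28 = 388 → (156,388,52)

156,388,52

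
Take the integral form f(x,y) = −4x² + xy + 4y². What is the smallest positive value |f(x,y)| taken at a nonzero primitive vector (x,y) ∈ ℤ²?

river: ρ → (4,7,-1)
river: ρ → (-1,7,4)
river: ρ → (4,1,-4)
river: ρ → (-4,7,1)
river: ρ → (1,7,-4)
river: ρ → (-4,1,4)
closes: descent 0, river 6
min |a| on river = 1

1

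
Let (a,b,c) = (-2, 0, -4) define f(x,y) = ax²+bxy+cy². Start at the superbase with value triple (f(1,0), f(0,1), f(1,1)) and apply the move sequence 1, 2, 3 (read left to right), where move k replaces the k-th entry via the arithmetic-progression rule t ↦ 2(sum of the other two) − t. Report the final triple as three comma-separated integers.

start (-2,-4,-6) = (f(1,0),f(0,1),f(1,1))
replace slot 1: 2·((-4)+(-6)) − (-2) = -18 → (-18,-4,-6)
replace slot 2: 2·((-18)+(-6)) − (-4) = -44 → (-18,-44,-6)
replace slot 3: 2·((-18)+(-44)) − (-6) = -118 → (-18,-44,-118)

-18,-44,-118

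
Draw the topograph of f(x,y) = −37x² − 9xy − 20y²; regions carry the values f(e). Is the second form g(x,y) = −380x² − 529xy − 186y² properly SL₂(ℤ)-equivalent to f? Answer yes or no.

D₁ = -2879, D₂ = -2879
f is negative-definite; reduce −f:
−f: flip: (37,9,20)→(20,-9,37)
−f: reduced (well bottom): (20,-9,37) with a≤c, −a<b≤a
flip sign back: reduced form of f is (-20,9,-37)
g is negative-definite; reduce −g:
−g: translate: b→-231 (≡529 mod 760), so (380,529,186)→(380,-231,37)
−g: flip: (380,-231,37)→(37,231,380)
−g: translate: b→9 (≡231 mod 74), so (37,231,380)→(37,9,20)
−g: flip: (37,9,20)→(20,-9,37)
−g: reduced (well bottom): (20,-9,37) with a≤c, −a<b≤a
flip sign back: reduced form of g is (-20,9,-37)
reduced forms (-20, 9, -37) vs (-20, 9, -37) ⇒ equivalent

yes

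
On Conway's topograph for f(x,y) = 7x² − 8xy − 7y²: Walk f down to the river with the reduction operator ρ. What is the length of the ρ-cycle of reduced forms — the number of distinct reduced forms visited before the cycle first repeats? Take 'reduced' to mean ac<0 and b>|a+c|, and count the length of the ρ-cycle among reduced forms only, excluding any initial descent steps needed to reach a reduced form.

D = 260, ⌊√D⌋ = 16
descent: ρ → (-7,8,7)  [lands on river]
river: ρ → (7,6,-8)
river: ρ → (-8,10,5)
river: ρ → (5,10,-8)
river: ρ → (-8,6,7)
river: ρ → (7,8,-7)
river: ρ → (-7,6,8)
river: ρ → (8,10,-5)
river: ρ → (-5,10,8)
river: ρ → (8,6,-7)
ρ-cycle length = 10 (tail of 1 descent step not counted)

10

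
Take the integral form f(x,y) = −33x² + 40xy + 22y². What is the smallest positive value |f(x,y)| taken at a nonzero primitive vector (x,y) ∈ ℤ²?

river: ρ → (22,48,-25)
river: ρ → (-25,52,18)
river: ρ → (18,56,-19)
river: ρ → (-19,58,15)
river: ρ → (15,62,-11)
river: ρ → (-11,48,50)
river: ρ → (50,52,-9)
river: ρ → (-9,56,38)
river: ρ → (38,20,-27)
river: ρ → (-27,34,31)
river: ρ → (31,28,-30)
river: ρ → (-30,32,29)
river: ρ → (29,26,-33)
river: ρ → (-33,40,22)
closes: descent 0, river 14
min |a| on river = 9

9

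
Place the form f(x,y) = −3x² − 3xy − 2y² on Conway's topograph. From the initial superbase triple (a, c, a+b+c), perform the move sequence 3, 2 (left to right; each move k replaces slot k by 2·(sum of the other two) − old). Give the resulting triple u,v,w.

start (-3,-2,-8) = (f(1,0),f(0,1),f(1,1))
replace slot 3: 2·((-3)+(-2)) − (-8) = -2 → (-3,-2,-2)
replace slot 2: 2·((-3)+(-2)) − (-2) = -8 → (-3,-8,-2)

-3,-8,-2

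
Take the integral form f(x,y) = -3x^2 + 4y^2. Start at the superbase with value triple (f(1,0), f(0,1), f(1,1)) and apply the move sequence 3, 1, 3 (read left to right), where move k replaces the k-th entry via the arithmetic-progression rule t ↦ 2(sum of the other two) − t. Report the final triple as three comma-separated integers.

start (-3,4,1) = (f(1,0),f(0,1),f(1,1))
replace slot 3: 2·((-3)+4) − 1 = 1 → (-3,4,1)
replace slot 1: 2·(4+1) − (-3) = 13 → (13,4,1)
replace slot 3: 2·(13+4) − 1 = 33 → (13,4,33)

13,4,33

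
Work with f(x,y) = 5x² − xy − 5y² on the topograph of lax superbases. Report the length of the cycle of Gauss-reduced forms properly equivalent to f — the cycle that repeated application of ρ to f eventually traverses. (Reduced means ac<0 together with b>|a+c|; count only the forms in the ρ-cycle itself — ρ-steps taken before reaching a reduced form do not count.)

D = 101, ⌊√D⌋ = 10
descent: ρ → (-5,1,5)  [lands on river]
river: ρ → (5,9,-1)
river: ρ → (-1,9,5)
river: ρ → (5,1,-5)
river: ρ → (-5,9,1)
river: ρ → (1,9,-5)
ρ-cycle length = 6 (tail of 1 descent step not counted)

6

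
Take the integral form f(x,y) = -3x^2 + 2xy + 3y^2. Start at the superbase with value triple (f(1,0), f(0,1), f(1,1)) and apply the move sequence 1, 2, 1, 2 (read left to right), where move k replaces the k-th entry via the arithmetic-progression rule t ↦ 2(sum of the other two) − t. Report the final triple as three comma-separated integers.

start (-3,3,2) = (f(1,0),f(0,1),f(1,1))
replace slot 1: 2·(3+2) − (-3) = 13 → (13,3,2)
replace slot 2: 2·(13+2) − 3 = 27 → (13,27,2)
replace slot 1: 2·(27+2) − 13 = 45 → (45,27,2)
replace slot 2: 2·(45+2) − 27 = 67 → (45,67,2)

45,67,2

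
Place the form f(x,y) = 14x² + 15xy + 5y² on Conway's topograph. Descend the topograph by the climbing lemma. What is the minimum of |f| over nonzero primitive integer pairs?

translate: b→-13 (≡15 mod 28), so (14,15,5)→(14,-13,4)
flip: (14,-13,4)→(4,13,14)
translate: b→-3 (≡13 mod 8), so (4,13,14)→(4,-3,4)
flip: (4,-3,4)→(4,3,4)
reduced (well bottom): (4,3,4) with a≤c, −a<b≤a
well minimum = a = 4

4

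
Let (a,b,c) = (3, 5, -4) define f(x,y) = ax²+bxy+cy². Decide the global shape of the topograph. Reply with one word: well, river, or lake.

D = b²−4ac = 5² − 4·3·(-4) = 73
D > 0 non-square ⇒ indefinite ⇒ periodic river

river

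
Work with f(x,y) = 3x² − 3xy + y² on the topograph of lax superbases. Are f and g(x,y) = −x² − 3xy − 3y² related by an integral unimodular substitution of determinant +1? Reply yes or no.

D₁ = -3, D₂ = -3
f: translate: b→3 (≡-3 mod 6), so (3,-3,1)→(3,3,1)
f: flip: (3,3,1)→(1,-3,3)
f: translate: b→1 (≡-3 mod 2), so (1,-3,3)→(1,1,1)
f: reduced (well bottom): (1,1,1) with a≤c, −a<b≤a
g is negative-definite; reduce −g:
−g: translate: b→1 (≡3 mod 2), so (1,3,3)→(1,1,1)
−g: reduced (well bottom): (1,1,1) with a≤c, −a<b≤a
flip sign back: reduced form of g is (-1,-1,-1)
reduced forms (1, 1, 1) vs (-1, -1, -1) ⇒ inequivalent

no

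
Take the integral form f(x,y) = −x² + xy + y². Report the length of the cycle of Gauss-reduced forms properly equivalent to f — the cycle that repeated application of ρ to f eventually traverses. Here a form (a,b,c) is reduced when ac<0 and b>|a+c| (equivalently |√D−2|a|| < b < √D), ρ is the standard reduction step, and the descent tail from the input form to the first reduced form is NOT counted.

D = 5, ⌊√D⌋ = 2
river: ρ → (1,1,-1)
river: ρ → (-1,1,1)
ρ-cycle length = 2 (tail of 0 descent steps not counted)

2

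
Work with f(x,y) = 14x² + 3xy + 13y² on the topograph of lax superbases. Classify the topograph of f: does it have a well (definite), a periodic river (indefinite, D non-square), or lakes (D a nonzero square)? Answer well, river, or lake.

D = b²−4ac = 3² − 4·14·13 = -719
D < 0 ⇒ definite ⇒ every region one sign ⇒ single well

well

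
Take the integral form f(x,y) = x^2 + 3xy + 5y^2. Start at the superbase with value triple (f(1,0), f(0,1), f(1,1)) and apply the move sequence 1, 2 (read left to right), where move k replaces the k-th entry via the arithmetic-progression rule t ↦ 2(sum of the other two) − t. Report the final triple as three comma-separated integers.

start (1,5,9) = (f(1,0),f(0,1),f(1,1))
replace slot 1: 2·(5+9) − 1 = 27 → (27,5,9)
replace slot 2: 2·(27+9) − 5 = 67 → (27,67,9)

27,67,9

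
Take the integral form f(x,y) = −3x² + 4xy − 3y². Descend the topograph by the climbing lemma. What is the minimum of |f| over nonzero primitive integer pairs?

translate: b→2 (≡-4 mod 6), so (3,-4,3)→(3,2,2)
flip: (3,2,2)→(2,-2,3)
translate: b→2 (≡-2 mod 4), so (2,-2,3)→(2,2,3)
reduced (well bottom): (2,2,3) with a≤c, −a<b≤a
well minimum |f| = |-2| = 2 (negative-definite)

2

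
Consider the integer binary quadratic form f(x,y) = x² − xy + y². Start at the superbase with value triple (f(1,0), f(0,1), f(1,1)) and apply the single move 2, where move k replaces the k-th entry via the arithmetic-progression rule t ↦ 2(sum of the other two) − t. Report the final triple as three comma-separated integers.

start (1,1,1) = (f(1,0),f(0,1),f(1,1))
replace slot 2: 2·(1+1) − 1 = 3 → (1,3,1)

1,3,1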